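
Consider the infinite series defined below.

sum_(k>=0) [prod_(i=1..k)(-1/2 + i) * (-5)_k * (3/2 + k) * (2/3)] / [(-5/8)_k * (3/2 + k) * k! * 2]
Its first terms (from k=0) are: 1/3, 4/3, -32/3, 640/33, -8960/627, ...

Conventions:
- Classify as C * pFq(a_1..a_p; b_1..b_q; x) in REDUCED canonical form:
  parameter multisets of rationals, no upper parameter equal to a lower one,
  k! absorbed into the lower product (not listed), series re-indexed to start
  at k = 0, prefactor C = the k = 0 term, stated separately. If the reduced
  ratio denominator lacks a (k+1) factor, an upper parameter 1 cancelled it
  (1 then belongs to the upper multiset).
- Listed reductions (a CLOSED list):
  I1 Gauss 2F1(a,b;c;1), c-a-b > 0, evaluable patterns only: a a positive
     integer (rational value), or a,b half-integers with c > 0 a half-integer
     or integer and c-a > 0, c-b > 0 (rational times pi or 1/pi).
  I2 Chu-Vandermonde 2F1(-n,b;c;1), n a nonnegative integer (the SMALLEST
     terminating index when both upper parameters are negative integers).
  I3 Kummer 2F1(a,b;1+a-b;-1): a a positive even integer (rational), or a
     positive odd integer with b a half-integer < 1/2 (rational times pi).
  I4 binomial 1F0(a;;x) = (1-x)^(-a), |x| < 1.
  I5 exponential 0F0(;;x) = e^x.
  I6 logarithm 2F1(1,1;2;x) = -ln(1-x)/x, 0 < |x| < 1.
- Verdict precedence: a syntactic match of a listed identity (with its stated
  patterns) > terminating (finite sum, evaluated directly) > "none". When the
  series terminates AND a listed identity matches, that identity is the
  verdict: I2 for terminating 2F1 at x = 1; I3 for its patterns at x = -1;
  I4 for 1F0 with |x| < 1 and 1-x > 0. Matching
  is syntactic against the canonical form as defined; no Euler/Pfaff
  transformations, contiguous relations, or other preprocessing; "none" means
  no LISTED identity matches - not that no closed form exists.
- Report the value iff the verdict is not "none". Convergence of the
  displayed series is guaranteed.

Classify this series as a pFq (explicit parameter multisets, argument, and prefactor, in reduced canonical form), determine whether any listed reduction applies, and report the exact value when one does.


At argument 1: a 2F1 with upper {-5, 1/2}, lower {-5/8}, scaled by C = 1/3. Verdict at x = 1: Chu-Vandermonde (I2) matches (terminating 2F1 at x = 1 with n = 5, b = 1/2, c = -5/8). Exact value: -161/1881.

Key observation: t_0 being 1/3, the constant factors (prefactor 1/3) combine into one prefactor.
Ratio: r(k) = 1 * (k-5) (k+1/2) / [(k-5/8) (k+1)] - rational in k, leading ratio 1; with t_0 = 1/3, classification follows.


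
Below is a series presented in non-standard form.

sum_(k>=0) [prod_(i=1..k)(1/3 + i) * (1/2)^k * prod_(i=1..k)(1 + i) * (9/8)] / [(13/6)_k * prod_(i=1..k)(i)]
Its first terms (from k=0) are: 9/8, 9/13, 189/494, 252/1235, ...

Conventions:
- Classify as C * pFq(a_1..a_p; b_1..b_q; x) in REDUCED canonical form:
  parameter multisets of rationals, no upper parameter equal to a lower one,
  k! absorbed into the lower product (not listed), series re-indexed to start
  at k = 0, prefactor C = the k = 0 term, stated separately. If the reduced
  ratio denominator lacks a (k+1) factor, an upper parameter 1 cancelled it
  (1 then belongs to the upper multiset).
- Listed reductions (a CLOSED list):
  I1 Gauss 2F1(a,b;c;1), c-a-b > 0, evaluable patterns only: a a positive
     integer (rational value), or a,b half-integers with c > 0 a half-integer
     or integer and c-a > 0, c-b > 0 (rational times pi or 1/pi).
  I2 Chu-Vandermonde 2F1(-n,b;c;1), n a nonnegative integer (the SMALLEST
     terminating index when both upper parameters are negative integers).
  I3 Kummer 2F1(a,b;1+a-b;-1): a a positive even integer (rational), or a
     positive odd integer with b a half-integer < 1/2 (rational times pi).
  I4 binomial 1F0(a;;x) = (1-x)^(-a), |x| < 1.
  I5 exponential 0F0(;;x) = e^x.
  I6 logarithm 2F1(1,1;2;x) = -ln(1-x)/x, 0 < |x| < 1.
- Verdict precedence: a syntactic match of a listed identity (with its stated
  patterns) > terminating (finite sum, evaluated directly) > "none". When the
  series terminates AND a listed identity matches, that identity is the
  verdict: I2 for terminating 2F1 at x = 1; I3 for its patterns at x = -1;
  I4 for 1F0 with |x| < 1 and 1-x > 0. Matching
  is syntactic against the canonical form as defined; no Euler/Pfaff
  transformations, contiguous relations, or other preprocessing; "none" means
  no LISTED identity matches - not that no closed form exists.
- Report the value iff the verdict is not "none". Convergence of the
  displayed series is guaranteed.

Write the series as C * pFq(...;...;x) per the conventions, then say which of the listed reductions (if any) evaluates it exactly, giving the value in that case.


At argument 1/2: a 2F1 with upper {4/3, 2}, lower {13/6}, scaled by C = 9/8. Verdict: none here - no I1-I6 shape fits x = 1/2 with lower {13/6}.

Key observation: t_0 being 9/8, the running product (prefactor 9/8) telescopes to a rising factorial.
Ratio: r(k) = (1/2) * (k+4/3) (k+2) / [(k+13/6) (k+1)] ; factor over Q: parameters, x = (1/2), and C = 9/8.


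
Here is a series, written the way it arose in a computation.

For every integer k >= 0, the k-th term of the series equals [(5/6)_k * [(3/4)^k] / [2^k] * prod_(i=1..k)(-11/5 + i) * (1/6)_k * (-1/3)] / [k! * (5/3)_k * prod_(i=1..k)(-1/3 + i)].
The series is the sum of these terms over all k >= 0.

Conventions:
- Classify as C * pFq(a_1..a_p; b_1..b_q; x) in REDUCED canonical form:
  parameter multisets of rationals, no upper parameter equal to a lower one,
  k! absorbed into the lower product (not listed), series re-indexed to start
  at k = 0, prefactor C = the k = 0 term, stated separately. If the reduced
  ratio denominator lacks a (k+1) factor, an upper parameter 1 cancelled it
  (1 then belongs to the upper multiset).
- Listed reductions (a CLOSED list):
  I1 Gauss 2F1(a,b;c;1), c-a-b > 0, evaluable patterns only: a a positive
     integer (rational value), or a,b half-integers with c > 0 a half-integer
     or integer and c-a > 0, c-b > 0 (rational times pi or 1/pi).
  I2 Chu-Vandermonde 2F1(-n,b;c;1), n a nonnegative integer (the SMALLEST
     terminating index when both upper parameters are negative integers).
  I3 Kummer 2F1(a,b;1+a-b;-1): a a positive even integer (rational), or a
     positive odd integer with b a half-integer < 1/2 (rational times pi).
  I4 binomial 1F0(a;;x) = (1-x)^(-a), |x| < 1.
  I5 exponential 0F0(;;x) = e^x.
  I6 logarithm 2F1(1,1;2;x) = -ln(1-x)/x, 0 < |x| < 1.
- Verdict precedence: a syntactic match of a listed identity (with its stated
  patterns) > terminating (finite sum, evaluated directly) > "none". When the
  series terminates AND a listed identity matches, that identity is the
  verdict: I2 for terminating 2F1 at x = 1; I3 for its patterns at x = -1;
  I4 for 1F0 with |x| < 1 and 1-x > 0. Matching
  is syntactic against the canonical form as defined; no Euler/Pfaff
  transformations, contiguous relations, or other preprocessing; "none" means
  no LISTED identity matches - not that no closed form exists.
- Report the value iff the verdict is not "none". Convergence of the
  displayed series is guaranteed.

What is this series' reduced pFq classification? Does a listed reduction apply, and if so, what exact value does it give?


At argument 3/8: a 3F2 with upper {-6/5, 1/6, 5/6}, lower {2/3, 5/3}, scaled by C = -1/3. Verdict: none. A 3F2 with upper {-6/5, 1/6, 5/6} fits none of I1-I6 at x = 3/8; the sum runs forever.

Structural cue: t_0 = -1/3 here, and the running product (prefactor -1/3) telescopes to a rising factorial.
Step ratio: r(k) = (3/8) * (k-6/5) (k+1/6) (k+5/6) / [(k+2/3) (k+5/3) (k+1)] - rational in k, leading ratio (3/8); with t_0 = -1/3, classification follows.


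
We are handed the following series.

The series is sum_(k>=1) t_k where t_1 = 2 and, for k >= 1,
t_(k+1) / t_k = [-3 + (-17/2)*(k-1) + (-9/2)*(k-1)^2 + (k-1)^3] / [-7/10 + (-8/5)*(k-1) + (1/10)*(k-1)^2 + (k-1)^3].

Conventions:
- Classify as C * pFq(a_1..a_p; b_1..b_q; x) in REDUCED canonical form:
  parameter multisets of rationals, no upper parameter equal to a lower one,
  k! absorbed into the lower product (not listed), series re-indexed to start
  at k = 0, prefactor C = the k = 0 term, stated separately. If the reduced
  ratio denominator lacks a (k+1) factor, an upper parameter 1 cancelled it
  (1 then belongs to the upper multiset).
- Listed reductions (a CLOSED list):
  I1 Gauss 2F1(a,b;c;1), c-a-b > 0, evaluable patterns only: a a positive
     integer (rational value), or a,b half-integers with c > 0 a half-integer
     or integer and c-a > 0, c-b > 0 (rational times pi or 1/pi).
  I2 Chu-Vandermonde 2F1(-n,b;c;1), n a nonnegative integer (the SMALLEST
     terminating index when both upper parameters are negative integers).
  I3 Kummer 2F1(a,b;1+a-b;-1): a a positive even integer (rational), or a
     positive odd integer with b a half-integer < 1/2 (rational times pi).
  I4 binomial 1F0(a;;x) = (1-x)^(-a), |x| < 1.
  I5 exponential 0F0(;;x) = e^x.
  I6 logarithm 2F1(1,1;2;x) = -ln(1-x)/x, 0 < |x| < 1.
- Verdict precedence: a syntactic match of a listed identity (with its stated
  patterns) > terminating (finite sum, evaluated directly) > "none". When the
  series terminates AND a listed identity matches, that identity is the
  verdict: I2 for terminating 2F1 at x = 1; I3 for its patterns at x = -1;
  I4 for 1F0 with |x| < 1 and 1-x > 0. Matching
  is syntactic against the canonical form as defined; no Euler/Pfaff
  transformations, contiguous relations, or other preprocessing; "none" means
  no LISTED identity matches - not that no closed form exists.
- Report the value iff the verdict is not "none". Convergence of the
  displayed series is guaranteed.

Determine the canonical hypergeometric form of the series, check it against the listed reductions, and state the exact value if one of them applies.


At argument 1: a 2F1 with upper {-6, 1}, lower {-7/5}, scaled by C = 2. Verdict: Chu-Vandermonde (I2) applies (terminating 2F1 at x = 1 with n = 6, b = 1, c = -7/5). Its exact value is -4/3.

Structural cue: from the first term 2: factor the ratio over Q (C = 2): negated roots = parameters.
Step ratio: r(k) = 1 * (k-6) (k+1) / [(k-7/5) (k+1)] ; factor over Q: parameters, x = 1, and C = 2.


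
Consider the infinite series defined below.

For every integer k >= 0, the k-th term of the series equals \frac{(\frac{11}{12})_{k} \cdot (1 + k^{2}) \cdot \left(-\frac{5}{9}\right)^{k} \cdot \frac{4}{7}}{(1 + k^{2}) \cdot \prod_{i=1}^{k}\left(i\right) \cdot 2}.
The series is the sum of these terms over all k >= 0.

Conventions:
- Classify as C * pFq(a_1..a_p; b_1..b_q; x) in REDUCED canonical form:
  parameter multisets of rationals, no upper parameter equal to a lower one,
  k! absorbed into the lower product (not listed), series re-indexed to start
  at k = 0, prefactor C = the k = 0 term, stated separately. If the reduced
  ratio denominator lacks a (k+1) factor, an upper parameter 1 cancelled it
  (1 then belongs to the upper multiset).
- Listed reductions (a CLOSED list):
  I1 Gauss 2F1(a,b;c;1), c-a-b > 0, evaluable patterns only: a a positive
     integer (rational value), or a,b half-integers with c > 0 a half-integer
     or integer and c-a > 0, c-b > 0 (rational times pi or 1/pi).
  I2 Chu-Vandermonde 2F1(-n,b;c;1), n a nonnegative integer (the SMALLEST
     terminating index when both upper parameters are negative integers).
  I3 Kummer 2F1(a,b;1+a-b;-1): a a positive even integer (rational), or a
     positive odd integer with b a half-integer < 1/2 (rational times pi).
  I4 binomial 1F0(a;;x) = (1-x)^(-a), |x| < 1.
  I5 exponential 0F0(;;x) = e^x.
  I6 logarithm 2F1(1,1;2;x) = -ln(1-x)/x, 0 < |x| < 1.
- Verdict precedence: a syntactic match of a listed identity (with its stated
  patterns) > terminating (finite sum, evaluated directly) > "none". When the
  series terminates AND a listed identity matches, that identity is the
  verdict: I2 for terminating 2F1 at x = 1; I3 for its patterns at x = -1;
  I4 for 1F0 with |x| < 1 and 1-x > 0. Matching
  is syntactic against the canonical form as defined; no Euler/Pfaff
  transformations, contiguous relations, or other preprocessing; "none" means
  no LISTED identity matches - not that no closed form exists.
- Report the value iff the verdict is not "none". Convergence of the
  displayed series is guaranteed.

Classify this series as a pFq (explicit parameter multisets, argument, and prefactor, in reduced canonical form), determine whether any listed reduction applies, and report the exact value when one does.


The series (x = -\frac{5}{9}) is 1F0: upper {\frac{11}{12}}, lower {-}, prefactor \frac{2}{7}. Verdict: the binomial series (I4) matches (the 1F0 binomial series: exponent -11/12, x = -\frac{5}{9}). Its exact value is \frac{2}{7} \cdot \left(\frac{14}{9}\right)^{-\frac{11}{12}}.

Key observation: from the first term \frac{2}{7}: k^2 + 1 divides numerator and denominator alike; C = 2/7, x = -5/9 after cancelling.
Term ratio: r(k) = -\frac{5}{9} * (k+\frac{11}{12}) / [(k+1)] ; factor over Q: parameters, x = -\frac{5}{9}, and C = \frac{2}{7}.


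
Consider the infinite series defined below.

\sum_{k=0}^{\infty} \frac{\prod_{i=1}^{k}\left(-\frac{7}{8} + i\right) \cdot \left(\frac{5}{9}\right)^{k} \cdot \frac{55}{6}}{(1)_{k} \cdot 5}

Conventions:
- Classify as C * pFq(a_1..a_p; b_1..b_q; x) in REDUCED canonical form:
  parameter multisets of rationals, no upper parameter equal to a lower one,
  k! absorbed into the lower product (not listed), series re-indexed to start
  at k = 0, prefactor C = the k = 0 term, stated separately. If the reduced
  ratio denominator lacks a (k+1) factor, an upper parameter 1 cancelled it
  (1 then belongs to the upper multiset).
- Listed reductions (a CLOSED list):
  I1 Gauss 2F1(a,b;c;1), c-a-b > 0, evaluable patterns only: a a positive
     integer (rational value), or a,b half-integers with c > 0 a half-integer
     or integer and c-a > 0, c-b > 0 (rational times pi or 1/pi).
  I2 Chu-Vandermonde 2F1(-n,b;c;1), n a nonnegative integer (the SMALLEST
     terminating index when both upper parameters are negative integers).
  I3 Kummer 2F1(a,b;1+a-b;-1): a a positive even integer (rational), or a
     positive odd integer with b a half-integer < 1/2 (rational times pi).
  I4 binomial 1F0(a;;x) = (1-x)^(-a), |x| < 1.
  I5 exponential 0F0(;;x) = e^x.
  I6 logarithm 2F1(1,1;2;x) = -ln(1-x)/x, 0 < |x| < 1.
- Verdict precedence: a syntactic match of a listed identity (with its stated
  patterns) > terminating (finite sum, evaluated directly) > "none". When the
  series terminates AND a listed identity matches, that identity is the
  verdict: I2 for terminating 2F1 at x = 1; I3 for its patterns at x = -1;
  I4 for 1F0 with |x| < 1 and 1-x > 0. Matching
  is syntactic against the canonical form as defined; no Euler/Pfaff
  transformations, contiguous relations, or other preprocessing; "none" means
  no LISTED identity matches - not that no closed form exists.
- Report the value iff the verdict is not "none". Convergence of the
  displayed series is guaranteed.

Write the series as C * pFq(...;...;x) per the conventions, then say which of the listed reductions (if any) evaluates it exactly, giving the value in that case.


Structural cue: with t_0 = \frac{11}{6}, (1)_k (C = 11/6) is k! itself.
Step ratio: r(k) = \frac{5}{9} * (k+\frac{1}{8}) / [(k+1)] - poly over poly, x = \frac{5}{9} from leading terms; C = \frac{11}{6} at k = 0.

This is \frac{11}{6} * 1F0(\frac{1}{8}; -; \frac{5}{9}) in reduced canonical form. Verdict: binomial (I4) applies (the 1F0 binomial series: exponent -1/8, x = \frac{5}{9}). Hence: \frac{11}{6} \cdot \left(\frac{4}{9}\right)^{-\frac{1}{8}}.


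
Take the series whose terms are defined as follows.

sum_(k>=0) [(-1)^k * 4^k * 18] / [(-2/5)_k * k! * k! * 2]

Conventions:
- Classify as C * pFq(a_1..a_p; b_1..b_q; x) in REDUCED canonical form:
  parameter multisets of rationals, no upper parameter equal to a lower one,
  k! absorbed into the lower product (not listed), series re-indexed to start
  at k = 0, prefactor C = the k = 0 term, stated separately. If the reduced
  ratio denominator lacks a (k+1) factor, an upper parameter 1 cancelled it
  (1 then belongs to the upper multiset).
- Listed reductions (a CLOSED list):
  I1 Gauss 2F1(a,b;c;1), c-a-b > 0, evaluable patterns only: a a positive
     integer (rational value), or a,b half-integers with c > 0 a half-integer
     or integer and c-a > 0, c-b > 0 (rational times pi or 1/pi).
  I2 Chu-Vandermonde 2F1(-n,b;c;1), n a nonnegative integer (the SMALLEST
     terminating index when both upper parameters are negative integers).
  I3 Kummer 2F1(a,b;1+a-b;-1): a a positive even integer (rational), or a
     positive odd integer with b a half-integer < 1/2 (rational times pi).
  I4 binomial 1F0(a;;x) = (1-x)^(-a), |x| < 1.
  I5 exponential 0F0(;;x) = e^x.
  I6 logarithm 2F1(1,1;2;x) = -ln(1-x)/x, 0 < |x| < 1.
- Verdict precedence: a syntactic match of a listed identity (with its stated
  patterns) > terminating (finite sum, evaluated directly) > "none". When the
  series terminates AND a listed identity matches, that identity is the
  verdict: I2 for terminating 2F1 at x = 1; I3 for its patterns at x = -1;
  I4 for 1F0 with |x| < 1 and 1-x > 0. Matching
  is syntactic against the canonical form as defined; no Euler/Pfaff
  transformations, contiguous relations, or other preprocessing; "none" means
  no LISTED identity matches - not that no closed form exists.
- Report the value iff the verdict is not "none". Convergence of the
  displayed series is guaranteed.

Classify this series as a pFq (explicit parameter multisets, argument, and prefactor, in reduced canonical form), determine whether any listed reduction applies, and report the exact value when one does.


Key step: t_0 being 9, the (-1)^k factor (prefactor 9) folds into the argument's sign.
Ratio: r(k) = (-4) * 1 / [(k-2/5) (k+1) (k+1)] - rational; roots negated = parameters, x = (-4), C = 9.

Classification (C = 9): 0F2 with upper {-}, lower {-2/5, 1}, argument x = -4. Verdict: none here - no I1-I6 shape fits x = -4 with lower {-2/5, 1}.


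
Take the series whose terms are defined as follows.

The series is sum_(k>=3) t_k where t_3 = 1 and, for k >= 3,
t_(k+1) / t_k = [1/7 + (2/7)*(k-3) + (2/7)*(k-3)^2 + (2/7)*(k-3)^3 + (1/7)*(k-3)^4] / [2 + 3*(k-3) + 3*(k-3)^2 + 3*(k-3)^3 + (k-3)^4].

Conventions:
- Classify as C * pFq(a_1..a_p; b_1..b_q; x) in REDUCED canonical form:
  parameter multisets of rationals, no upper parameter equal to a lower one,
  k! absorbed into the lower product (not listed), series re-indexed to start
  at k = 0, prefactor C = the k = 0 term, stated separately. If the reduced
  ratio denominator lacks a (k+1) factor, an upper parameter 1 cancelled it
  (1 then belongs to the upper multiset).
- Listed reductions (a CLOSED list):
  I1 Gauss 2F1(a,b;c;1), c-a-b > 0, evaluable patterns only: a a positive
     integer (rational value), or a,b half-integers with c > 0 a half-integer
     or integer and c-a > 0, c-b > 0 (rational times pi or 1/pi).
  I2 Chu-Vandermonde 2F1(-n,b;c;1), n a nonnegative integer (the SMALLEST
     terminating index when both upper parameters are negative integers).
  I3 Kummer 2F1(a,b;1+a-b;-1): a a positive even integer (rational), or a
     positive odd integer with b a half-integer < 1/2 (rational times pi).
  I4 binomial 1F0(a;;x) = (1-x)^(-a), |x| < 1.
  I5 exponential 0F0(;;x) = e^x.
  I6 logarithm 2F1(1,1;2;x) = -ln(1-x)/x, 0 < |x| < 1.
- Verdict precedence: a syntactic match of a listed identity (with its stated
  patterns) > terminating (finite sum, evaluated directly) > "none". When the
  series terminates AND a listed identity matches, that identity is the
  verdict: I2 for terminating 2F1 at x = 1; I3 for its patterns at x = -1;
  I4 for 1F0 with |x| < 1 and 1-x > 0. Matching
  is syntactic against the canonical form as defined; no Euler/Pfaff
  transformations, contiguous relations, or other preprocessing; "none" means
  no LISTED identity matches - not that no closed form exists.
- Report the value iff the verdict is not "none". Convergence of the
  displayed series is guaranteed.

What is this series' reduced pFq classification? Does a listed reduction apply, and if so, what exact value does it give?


Key step: with t_0 = 1, roots of the ratio polynomials (prefactor 1) are the negated parameters.
Step ratio: r(k) = (1/7) * (k+1) (k+1) / [(k+2) (k+1)] ; factor over Q: parameters, x = (1/7), and C = 1.

Prefactor 1, argument 1/7: 2F1 with upper {1, 1} over lower {2}. Verdict at x = 1/7: logarithm (I6) matches (the logarithm: parameters (1,1;2), x = 1/7). Exact value: (-7) * ln(6/7).


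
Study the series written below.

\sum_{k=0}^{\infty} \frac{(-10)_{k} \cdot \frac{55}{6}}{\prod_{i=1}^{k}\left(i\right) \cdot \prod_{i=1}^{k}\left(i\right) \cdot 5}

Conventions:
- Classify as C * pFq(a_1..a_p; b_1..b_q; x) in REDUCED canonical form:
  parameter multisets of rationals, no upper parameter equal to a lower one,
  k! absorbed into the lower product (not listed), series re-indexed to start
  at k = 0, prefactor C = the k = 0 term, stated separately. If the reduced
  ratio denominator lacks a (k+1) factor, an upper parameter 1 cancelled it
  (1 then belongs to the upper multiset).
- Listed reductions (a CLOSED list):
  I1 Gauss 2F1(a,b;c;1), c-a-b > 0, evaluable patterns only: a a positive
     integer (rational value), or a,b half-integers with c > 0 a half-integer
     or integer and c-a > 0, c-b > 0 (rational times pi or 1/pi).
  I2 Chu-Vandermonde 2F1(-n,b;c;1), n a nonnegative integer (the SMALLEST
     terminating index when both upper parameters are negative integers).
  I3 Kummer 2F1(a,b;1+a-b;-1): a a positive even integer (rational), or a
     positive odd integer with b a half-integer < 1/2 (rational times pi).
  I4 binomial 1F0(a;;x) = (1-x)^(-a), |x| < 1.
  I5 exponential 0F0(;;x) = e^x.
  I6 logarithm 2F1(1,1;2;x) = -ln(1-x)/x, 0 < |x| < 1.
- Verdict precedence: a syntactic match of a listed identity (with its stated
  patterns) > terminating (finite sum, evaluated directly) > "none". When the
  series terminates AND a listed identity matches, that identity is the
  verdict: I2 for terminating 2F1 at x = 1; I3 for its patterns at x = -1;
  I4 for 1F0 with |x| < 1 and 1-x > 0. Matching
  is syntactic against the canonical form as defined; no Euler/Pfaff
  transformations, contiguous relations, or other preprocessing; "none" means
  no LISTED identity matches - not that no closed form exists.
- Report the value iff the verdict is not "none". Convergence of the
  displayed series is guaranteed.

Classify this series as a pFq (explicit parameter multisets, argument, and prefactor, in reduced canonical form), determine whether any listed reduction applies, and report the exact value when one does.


The series (x = 1) is 1F1: upper {-10}, lower {1}, prefactor \frac{11}{6}. Verdict: terminating - no listed pattern fits, but -10 in the upper list cuts the series at k = 10; direct evaluation. Sum: \frac{1858109}{2419200}.

Key step: from the first term \frac{11}{6}: the product of the first k integers (C = 11/6) is k!.
Consecutive-term ratio: r(k) = 1 * (k-10) / [(k+1) (k+1)] - rational in k. x = 1; t_0 = \frac{11}{6}; negate the roots.


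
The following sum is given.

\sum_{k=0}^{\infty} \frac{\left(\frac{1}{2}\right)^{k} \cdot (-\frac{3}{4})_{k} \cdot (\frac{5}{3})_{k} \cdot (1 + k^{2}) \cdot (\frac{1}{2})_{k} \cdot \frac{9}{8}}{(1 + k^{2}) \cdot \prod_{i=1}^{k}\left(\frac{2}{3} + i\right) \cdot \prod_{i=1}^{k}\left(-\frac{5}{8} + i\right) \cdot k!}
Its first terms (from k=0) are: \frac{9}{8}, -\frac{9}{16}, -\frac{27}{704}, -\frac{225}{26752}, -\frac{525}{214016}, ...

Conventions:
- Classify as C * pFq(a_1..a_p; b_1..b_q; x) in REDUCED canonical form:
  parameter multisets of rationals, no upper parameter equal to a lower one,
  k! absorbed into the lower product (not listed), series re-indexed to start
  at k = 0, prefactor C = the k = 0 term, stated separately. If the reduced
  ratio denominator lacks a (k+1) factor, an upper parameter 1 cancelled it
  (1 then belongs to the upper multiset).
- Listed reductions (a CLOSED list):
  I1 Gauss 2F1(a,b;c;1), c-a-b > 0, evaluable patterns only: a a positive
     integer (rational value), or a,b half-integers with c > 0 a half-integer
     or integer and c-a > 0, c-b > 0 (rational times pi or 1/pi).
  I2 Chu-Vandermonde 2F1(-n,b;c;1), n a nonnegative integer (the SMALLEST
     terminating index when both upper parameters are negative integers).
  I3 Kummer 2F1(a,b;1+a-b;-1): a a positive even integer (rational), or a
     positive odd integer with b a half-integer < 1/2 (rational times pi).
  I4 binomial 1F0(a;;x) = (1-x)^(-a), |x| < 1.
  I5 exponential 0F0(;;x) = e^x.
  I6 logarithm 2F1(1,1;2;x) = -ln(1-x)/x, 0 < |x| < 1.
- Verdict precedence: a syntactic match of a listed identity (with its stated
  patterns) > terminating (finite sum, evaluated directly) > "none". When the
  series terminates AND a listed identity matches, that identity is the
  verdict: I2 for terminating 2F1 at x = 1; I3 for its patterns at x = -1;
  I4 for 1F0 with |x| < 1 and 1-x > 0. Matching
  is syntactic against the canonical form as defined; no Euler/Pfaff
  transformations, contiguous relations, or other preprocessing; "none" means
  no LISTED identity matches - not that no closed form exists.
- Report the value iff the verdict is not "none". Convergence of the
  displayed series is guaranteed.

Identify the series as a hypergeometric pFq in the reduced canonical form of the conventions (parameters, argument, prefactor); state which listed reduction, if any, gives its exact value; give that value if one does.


Structural cue: x = \frac{1}{2} and the parameter 5/3 appears in both the upper and lower lists and cancels (alongside the other common factor).
Term ratio: r(k) = \frac{1}{2} * (k-\frac{3}{4}) (k+\frac{1}{2}) / [(k+\frac{3}{8}) (k+1)] - rational in k, leading ratio \frac{1}{2}; with t_0 = \frac{9}{8}, classification follows.

Classification (C = \frac{9}{8}): 2F1 with upper {-\frac{3}{4}, \frac{1}{2}}, lower {\frac{3}{8}}, argument x = \frac{1}{2}. Verdict: none - this 2F1 at x = \frac{1}{2} matches no listed pattern, and upper {-\frac{3}{4}, \frac{1}{2}} holds no stopper.


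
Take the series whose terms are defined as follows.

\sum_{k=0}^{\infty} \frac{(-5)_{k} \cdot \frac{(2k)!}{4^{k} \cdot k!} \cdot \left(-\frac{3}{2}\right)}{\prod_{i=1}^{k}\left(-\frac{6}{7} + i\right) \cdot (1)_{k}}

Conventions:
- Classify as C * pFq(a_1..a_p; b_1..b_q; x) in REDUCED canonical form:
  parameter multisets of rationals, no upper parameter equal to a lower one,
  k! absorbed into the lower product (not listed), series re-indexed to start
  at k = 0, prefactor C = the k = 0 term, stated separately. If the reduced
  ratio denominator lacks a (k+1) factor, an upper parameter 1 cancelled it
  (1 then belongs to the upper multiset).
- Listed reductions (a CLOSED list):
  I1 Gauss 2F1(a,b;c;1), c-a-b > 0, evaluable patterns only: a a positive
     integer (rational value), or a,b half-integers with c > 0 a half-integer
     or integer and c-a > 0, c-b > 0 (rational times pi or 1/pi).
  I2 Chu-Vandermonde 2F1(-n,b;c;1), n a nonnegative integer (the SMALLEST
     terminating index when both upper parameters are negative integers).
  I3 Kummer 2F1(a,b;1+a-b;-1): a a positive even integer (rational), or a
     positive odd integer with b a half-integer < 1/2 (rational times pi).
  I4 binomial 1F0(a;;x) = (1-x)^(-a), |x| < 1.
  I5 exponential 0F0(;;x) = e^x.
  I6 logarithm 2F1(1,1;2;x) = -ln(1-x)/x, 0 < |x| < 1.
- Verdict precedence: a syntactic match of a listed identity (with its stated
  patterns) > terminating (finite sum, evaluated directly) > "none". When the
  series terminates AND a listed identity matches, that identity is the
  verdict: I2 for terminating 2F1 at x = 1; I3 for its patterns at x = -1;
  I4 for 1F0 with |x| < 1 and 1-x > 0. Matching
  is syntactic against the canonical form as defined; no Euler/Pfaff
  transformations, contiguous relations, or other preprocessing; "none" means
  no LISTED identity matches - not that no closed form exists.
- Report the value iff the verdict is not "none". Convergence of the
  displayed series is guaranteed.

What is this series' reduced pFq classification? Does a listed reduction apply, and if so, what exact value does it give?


With C = -\frac{3}{2}: the canonical form is 2F1(-5, \frac{1}{2}; \frac{1}{7}; 1). Verdict: Chu-Vandermonde (I2) fires (terminating 2F1 at x = 1 with n = 5, b = 1/2, c = \frac{1}{7}). Exact value: \frac{390609}{326656}.

The tell: with t_0 = -\frac{3}{2}, (1)_k (C = -3/2) is k! itself.
Step ratio: r(k) = 1 * (k-5) (k+\frac{1}{2}) / [(k+\frac{1}{7}) (k+1)] - rational in k, leading ratio 1; with t_0 = -\frac{3}{2}, classification follows.


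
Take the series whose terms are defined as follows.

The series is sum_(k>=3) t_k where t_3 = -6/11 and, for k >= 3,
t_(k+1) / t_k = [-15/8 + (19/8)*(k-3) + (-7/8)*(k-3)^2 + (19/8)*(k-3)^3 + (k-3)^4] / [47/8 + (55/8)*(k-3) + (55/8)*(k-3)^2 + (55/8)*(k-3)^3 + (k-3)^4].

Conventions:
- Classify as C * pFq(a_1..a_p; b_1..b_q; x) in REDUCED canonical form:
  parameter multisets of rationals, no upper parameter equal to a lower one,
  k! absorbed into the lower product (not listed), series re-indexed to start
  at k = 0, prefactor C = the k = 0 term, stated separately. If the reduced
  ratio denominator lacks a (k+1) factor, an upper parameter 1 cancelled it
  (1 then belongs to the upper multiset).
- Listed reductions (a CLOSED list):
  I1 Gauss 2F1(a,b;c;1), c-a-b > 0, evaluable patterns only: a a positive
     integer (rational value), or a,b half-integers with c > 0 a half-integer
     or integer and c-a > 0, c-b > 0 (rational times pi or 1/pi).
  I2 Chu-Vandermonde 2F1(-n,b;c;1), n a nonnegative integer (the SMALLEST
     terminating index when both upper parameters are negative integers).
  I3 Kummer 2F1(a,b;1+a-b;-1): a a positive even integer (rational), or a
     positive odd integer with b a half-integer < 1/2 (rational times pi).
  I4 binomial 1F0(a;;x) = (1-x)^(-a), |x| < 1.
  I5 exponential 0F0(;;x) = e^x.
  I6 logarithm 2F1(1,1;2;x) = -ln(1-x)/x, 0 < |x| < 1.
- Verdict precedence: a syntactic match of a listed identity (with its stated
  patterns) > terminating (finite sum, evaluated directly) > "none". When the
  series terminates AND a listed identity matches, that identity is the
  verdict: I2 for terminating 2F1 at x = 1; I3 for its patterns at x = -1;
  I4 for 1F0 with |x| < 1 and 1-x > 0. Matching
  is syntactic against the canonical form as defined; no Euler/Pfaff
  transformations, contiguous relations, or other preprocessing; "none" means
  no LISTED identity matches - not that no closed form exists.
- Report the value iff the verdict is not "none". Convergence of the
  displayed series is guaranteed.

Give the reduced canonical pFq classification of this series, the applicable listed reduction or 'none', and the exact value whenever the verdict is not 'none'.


At argument 1: a 2F1 with upper {-5/8, 3}, lower {47/8}, scaled by C = -6/11. Verdict: the Gauss summation I1 applies (x = 1: the Gamma ratio telescopes since c-a-b = 7/2 > 0 and a = 3 in Z>0). Its exact value is -9269/27104.

First insight: t_0 being -6/11, factor the ratio over Q (C = -6/11, x = 1): negated roots = parameters.
Term ratio: r(k) = 1 * (k-5/8) (k+3) / [(k+47/8) (k+1)] - poly over poly, x = 1 from leading terms; C = -6/11 at k = 0.


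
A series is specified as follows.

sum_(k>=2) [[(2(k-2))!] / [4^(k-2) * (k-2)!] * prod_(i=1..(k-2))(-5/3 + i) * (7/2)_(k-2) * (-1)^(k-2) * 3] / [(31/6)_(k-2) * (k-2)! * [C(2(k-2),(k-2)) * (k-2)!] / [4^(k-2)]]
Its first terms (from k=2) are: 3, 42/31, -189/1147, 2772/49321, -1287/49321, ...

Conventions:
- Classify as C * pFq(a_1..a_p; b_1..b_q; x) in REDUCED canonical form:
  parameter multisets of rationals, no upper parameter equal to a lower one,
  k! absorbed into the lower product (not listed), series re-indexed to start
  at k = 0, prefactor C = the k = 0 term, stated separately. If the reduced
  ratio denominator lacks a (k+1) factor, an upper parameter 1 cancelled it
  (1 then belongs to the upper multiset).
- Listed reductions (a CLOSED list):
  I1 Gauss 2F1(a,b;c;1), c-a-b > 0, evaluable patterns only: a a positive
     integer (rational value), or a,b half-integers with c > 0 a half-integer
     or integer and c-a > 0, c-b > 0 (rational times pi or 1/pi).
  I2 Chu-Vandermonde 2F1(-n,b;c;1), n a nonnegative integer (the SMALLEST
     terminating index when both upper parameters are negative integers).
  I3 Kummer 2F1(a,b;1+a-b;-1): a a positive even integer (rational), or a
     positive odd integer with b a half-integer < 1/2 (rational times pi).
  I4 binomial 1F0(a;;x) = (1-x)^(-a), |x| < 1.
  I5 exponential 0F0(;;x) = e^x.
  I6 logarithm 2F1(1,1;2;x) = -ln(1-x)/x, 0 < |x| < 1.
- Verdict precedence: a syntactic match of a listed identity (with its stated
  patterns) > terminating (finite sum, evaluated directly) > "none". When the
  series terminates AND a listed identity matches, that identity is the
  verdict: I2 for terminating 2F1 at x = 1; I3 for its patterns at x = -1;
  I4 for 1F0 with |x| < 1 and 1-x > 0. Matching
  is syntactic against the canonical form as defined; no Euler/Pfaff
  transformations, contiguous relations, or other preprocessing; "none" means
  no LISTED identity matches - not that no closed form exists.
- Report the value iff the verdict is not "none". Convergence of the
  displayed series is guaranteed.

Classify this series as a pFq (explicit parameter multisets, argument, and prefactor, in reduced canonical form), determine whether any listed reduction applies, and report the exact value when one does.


Reduced: x = -1, 2F1, upper = {-2/3, 7/2}, lower = {31/6}, C = 3. Verdict: no listed reduction: x = -1 and upper {-2/3, 7/2} fail every I1-I6 pattern.

First insight: t_0 = 3 here, and the running product (C = 3, x = -1) telescopes to a rising factorial.
Term ratio: r(k) = (-1) * (k-2/3) (k+7/2) / [(k+31/6) (k+1)] ; factor over Q: parameters, x = (-1), and C = 3.


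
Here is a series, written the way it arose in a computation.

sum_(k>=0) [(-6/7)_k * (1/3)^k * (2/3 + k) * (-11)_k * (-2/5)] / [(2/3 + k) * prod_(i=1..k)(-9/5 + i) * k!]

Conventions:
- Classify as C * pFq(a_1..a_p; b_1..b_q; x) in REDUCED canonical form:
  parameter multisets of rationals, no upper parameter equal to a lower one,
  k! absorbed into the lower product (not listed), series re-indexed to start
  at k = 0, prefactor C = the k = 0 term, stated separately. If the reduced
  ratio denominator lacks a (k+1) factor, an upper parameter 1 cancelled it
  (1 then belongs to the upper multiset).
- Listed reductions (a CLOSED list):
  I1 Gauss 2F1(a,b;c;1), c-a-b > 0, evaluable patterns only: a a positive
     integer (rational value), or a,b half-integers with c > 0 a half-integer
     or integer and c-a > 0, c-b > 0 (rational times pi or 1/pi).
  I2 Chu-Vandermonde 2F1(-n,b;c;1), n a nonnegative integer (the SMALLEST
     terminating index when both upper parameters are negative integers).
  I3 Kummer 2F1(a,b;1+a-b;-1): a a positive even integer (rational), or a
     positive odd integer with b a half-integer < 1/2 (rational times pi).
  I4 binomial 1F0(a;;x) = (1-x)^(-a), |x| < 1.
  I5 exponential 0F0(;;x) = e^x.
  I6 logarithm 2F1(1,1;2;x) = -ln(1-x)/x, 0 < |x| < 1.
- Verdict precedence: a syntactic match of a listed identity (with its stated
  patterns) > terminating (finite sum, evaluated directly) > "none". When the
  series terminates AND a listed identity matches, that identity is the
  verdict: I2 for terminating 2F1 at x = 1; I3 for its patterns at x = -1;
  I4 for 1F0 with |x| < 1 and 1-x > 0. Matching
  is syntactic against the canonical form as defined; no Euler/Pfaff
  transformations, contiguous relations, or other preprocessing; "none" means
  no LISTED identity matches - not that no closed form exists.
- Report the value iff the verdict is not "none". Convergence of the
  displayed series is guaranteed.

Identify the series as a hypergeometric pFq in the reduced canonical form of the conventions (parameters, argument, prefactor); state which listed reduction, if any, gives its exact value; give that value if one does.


Key observation: from the first term -2/5: the lower running product (C = -2/5) is a rising factorial.
Step ratio: r(k) = (1/3) * (k-11) (k-6/7) / [(k-4/5) (k+1)] ; factor over Q: parameters, x = (1/3), and C = -2/5.

Canonical form: C = -2/5 times 2F1 with upper {-11, -6/7}, lower {-4/5}, x = 1/3. Verdict: terminating - no listed pattern fits, but -11 in the upper list cuts the series at k = 11; direct evaluation. Hence: 491226175659922253423/1553015429624863218105.


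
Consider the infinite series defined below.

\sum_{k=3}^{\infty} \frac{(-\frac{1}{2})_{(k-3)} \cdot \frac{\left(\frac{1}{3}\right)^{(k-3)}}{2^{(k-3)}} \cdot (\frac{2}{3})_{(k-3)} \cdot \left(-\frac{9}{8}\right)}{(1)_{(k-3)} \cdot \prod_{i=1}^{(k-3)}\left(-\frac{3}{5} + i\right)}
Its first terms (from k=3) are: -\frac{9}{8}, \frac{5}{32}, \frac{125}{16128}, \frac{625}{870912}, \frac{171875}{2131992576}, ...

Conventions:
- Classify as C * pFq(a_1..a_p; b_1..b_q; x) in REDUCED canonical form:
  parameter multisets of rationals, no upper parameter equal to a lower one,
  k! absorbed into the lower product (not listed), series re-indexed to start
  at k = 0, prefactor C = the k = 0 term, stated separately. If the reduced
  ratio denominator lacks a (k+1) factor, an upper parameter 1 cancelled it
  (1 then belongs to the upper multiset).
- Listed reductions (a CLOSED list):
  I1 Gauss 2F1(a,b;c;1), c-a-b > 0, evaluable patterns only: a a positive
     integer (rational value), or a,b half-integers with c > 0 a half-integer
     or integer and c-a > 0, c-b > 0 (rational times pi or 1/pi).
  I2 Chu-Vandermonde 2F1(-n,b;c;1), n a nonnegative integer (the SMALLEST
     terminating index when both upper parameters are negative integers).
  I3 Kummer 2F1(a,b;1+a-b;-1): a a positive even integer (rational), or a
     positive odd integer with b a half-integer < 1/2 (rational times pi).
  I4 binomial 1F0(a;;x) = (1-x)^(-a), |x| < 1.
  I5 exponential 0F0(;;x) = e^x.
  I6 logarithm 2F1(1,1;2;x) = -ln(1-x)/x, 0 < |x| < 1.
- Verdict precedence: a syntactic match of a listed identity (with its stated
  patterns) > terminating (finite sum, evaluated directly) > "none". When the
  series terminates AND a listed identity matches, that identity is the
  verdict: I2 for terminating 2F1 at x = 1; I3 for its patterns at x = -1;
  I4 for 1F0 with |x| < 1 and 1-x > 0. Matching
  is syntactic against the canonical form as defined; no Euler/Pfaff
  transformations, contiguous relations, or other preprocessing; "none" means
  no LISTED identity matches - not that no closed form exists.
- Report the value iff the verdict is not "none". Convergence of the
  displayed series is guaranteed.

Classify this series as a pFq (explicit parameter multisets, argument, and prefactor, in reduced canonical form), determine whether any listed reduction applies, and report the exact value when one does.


At argument \frac{1}{6}: a 2F1 with upper {-\frac{1}{2}, \frac{2}{3}}, lower {\frac{2}{5}}, scaled by C = -\frac{9}{8}. Verdict: none. No listed pattern accepts 2F1(-\frac{1}{2}, \frac{2}{3}; \frac{2}{5}; \frac{1}{6}).

Key step: x = \frac{1}{6} and the lower running product (C = -9/8, x = 1/6) is a rising factorial.
Consecutive-term ratio: r(k) = \frac{1}{6} * (k-\frac{1}{2}) (k+\frac{2}{3}) / [(k+\frac{2}{5}) (k+1)] - rational; roots negated = parameters, x = \frac{1}{6}, C = -\frac{9}{8}.


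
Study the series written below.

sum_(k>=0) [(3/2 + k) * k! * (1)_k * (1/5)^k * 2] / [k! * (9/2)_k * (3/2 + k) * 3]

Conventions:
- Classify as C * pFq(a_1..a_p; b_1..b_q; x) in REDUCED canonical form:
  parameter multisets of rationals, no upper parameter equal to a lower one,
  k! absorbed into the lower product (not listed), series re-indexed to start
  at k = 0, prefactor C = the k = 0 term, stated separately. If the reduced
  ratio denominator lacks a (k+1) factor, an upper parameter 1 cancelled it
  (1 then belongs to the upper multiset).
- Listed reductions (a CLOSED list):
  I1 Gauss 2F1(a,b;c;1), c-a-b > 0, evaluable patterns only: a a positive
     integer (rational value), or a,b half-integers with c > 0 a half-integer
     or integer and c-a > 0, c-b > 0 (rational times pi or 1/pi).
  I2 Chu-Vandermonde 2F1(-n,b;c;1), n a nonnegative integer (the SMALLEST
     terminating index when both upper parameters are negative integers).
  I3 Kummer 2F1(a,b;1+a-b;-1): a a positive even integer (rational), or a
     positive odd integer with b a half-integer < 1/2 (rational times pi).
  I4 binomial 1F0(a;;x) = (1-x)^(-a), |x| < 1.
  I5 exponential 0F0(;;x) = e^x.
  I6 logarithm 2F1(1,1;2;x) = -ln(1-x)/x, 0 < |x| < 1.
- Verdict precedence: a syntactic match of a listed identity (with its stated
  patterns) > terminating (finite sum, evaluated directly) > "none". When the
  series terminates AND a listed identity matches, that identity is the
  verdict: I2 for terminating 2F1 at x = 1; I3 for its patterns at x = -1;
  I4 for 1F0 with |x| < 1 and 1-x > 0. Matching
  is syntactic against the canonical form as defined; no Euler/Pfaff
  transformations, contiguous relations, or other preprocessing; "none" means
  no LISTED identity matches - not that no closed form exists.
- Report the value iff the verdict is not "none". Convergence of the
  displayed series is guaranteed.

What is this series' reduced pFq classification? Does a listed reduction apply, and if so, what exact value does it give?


x = 1/5 here; the reduced form reads 2F1, upper {1, 1}, lower {9/2}, C = 2/3. Verdict: none. No listed pattern accepts 2F1(1, 1; 9/2; 1/5).

Structural cue: from the first term 2/3: the factorial ratio (C = 2/3, x = 1/5) (k+a-1)!/(a-1)! is a rising factorial (a)_k.
Consecutive-term ratio: r(k) = (1/5) * (k+1) (k+1) / [(k+9/2) (k+1)] ; factor over Q: parameters, x = (1/5), and C = 2/3.
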